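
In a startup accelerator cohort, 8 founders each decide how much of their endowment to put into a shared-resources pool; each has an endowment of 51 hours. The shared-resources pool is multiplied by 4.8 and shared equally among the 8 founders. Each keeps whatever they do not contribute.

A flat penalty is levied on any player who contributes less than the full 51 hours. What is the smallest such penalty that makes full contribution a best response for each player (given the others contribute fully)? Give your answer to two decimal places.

Given the others contribute fully, the best deviation is to contribute 0 (any partial contribution still incurs the fine and gives up units whose private return 0.6000 is below 1).
Deviating from 51 to 0 saves 51 hours but forfeits the deviator's share of the drop in the shared-resources pool: 4.8/8 × 51 = 30.60.
So the deviation gain is 51 − 30.60 = 20.40, and the fine must be at least 20.40 hours to wipe it out.

20.40 hours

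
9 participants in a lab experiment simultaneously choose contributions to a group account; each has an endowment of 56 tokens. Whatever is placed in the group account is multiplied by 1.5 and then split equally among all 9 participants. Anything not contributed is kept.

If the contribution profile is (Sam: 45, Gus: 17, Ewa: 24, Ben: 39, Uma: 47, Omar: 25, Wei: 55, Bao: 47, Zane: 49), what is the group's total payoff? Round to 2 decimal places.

678.00 tokens

Total contributed: 45 + 17 + 24 + 39 + 47 + 25 + 55 + 47 + 49 = 348; total kept: 9 × 56 − 348 = 156.
The group account pays out 1.5 × 348 = 522.00 in aggregate.
Group total = 156 + 522.00 = 678.00.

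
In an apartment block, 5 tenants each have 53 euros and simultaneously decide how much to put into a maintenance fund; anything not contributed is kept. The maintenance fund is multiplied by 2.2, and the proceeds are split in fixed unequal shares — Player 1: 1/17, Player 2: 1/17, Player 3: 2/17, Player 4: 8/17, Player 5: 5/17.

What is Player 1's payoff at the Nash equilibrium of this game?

A player with share s gets back 2.2·s per unit contributed, so full contribution is dominant for anyone with s > 1/2.2 = 0.4545 and zero contribution is dominant for anyone below.
Only Player 4 (8/17) clears that bar, contributing 53; the remaining 4 contribute 0. Total contributed: 53.
Player 1 keeps 53 and receives 2.2 × 53 × 1/17 = 6.86 from the maintenance fund, for a payoff of 59.86.

59.86 euros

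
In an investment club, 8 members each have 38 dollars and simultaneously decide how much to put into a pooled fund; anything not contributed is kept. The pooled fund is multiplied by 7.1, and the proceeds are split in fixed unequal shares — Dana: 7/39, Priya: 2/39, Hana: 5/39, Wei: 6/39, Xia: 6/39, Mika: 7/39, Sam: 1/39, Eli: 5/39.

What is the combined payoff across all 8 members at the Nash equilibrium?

A player with share s gets back 7.1·s per unit contributed, so full contribution is dominant for anyone with s > 1/7.1 = 0.1408 and zero contribution is dominant for anyone below.
Dana, Wei, Xia and Mika are above the threshold, contributing 38 each; the remaining 4 contribute 0. Total contributed: 152.
The pooled fund pays out 7.1 × 152 = 1079.20 in total (split across the unequal shares, but the aggregate is all that matters for the group sum).
The 4 free-riders keep 38 each, adding 152. Group total = 152 + 1079.20 = 1231.20.

1231.20 dollars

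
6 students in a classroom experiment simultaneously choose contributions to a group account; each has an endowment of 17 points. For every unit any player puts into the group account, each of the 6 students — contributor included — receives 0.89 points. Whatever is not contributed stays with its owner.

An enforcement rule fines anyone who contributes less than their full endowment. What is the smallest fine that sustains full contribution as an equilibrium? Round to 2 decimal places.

Given the others contribute fully, the best deviation is to contribute 0 (any partial contribution still incurs the fine and gives up units whose private return 0.89 is below 1).
Deviating from 17 to 0 saves 17 points but forfeits the deviator's share of the drop in the group account: 0.89 × 17 = 15.13.
So the deviation gain is 17 − 15.13 = 1.87, and the fine must be at least 1.87 points to wipe it out.

1.87 points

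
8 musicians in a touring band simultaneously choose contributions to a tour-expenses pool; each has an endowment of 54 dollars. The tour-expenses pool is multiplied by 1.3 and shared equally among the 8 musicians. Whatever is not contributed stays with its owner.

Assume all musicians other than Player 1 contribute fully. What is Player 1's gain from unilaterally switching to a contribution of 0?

Switching from a contribution of 54 to 0 lets Player 1 keep an extra 54 dollars, but lowers the tour-expenses pool by 54, which costs Player 1 their own share of that drop: 1.3/8 × 54 = 8.77.
Net gain = 54 − 8.77 = 45.23. The private return per contributed unit (0.1625) is below 1, so free-riding is indeed the best response regardless of what the others do.

45.23 dollars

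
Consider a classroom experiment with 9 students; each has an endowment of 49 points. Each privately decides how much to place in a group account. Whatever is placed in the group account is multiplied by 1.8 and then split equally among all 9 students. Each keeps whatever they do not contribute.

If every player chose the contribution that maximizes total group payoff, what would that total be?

793.80 points

Each contributed unit returns 1.800 to the group as a whole (0.2000 to each of 9 players), which exceeds 1, so the social optimum is full contribution: group total = 1.800 × 441 = 793.80.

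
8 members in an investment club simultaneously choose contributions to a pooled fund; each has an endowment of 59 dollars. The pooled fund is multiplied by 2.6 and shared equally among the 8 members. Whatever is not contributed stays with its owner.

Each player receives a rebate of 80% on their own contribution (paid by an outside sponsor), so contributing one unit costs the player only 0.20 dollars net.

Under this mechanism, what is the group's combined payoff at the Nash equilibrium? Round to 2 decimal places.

1604.80 dollars

Under the mechanism each unit contributed yields (2.6/8) / 0.20 = 1.6250 back to its contributor per unit of net cost, which exceeds 1, making full contribution the dominant choice for everyone.
At the Nash equilibrium everyone contributes 59. Group total payoff = 8 × (59 × 0.80 + 2.6 × 59) = 1604.80.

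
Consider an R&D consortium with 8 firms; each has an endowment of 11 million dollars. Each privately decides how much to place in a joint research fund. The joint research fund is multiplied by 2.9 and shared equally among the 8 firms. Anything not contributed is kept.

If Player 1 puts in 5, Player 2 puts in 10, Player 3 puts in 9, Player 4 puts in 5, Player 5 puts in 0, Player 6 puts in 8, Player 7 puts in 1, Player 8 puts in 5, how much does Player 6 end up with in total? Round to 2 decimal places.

18.59 million dollars

Total contributed: 5 + 10 + 9 + 5 + 0 + 8 + 1 + 5 = 43.
Each receives 2.9 × 43 / 8 = 15.59 from the joint research fund.
Player 6 keeps 11 − 8 = 3, so Player 6's payoff is 3 + 15.59 = 18.59.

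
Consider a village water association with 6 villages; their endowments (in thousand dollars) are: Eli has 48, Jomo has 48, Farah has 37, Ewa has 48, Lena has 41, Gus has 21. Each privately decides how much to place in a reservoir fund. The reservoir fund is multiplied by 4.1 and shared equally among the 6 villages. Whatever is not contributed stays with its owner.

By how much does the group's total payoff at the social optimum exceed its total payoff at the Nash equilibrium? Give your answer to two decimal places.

753.30 thousand dollars

The private return per contributed unit is 4.1/6 = 0.6833 < 1 for every player regardless of endowment, so the Nash equilibrium is zero contribution and the group total is Σ E_j = 48 + 48 + 37 + 48 + 41 + 21 = 243.
Each contributed unit returns 4.100 to the group, so the social optimum is full contribution by everyone: group total = 4.100 × 243 = 996.30.
Efficiency loss = (4.100 − 1) × 243 = 753.30.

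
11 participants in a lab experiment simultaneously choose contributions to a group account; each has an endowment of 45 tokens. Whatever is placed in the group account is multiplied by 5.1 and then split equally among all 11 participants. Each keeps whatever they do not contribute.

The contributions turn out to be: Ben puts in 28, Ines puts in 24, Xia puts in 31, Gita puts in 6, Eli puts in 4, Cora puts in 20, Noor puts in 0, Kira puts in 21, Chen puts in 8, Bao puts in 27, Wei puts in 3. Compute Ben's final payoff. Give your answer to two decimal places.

96.75 tokens

Total contributed: 28 + 24 + 31 + 6 + 4 + 20 + 0 + 21 + 8 + 27 + 3 = 172.
Each receives 5.1 × 172 / 11 = 79.75 from the group account.
Ben keeps 45 − 28 = 17, so Ben's payoff is 17 + 79.75 = 96.75.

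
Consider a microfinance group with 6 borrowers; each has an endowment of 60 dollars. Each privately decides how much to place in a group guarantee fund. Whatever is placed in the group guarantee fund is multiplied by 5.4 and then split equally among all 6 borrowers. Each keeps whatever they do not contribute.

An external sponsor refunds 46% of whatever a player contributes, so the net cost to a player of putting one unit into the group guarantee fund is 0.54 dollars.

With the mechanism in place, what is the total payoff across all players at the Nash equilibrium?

2109.60 dollars

The effective private return per unit is now (5.4/6) / 0.54 = 1.6667 > 1, so every player's dominant strategy flips to full contribution.
So the Nash equilibrium is full contribution by all 6; the group earns 6 × (60 × 0.46 + 5.4 × 60) = 2109.60.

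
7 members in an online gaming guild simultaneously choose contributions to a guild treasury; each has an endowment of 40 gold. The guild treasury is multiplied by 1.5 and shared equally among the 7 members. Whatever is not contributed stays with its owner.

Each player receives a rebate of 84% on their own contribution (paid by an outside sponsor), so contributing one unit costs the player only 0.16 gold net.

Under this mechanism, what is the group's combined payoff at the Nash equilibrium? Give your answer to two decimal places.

655.20 gold

With the mechanism, a contributed unit returns (1.5/7) / 0.16 = 1.3393 per unit of net cost to the contributor — now above 1 — so contributing fully is weakly dominant for every player.
At the Nash equilibrium everyone contributes 40. Group total payoff = 7 × (40 × 0.84 + 1.5 × 40) = 655.20.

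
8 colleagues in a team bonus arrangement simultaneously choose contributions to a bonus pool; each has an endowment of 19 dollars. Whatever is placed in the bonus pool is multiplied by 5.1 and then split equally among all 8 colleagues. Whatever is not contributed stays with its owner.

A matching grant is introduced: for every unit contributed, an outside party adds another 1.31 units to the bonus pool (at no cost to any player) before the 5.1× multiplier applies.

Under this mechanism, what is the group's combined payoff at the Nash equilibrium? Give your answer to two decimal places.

1790.71 dollars

Under the mechanism each unit contributed yields 5.1 × 2.31 / 8 = 1.4726 back to its contributor per unit of net cost, which exceeds 1, making full contribution the dominant choice for everyone.
At the Nash equilibrium everyone contributes 19. Group total payoff = 5.1 × 2.31 × 152 = 1790.71.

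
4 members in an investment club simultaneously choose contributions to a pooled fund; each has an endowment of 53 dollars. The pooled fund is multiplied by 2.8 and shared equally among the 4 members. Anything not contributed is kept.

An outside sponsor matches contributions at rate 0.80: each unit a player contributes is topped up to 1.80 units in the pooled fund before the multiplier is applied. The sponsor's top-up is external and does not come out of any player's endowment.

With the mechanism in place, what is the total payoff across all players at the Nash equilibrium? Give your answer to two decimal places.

The effective private return per unit is now 2.8 × 1.80 / 4 = 1.2600 > 1, so every player's dominant strategy flips to full contribution.
So the Nash equilibrium is full contribution by all 4; the group earns 2.8 × 1.80 × 212 = 1068.48.

1068.48 dollars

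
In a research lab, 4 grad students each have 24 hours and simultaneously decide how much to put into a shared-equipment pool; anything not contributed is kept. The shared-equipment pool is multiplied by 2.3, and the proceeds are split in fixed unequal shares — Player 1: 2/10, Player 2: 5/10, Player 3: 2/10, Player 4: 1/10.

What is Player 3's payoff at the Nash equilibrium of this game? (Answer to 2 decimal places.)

35.04 hours

For player j, contributing a unit is worthwhile iff 2.3 × (j's share) ≥ 1, i.e. iff j's share is at least 0.4348.
Only Player 2 (5/10) clears that bar, contributing 24; the remaining 3 contribute 0. Total contributed: 24.
Player 3 keeps 24 and receives 2.3 × 24 × 2/10 = 11.04 from the shared-equipment pool, for a payoff of 35.04.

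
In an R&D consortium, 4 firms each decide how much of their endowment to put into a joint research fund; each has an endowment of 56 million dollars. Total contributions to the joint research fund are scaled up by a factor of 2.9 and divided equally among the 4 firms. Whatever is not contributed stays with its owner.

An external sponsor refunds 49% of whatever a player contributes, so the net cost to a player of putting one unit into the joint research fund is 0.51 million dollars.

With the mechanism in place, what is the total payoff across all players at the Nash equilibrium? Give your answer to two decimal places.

With the mechanism, a contributed unit returns (2.9/4) / 0.51 = 1.4216 per unit of net cost to the contributor — now above 1 — so contributing fully is weakly dominant for every player.
So the Nash equilibrium is full contribution by all 4; the group earns 4 × (56 × 0.49 + 2.9 × 56) = 759.36.

759.36 million dollars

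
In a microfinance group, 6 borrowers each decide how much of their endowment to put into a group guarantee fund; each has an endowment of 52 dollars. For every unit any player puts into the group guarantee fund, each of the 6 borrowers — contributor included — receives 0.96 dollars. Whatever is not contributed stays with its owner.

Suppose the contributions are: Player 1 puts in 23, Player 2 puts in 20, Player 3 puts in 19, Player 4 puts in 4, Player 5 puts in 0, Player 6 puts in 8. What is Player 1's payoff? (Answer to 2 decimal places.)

Total contributed: 23 + 20 + 19 + 4 + 0 + 8 = 74.
Each receives 0.96 × 74 = 71.04 from the group guarantee fund.
Player 1 keeps 52 − 23 = 29, so Player 1's payoff is 29 + 71.04 = 100.04.

100.04 dollars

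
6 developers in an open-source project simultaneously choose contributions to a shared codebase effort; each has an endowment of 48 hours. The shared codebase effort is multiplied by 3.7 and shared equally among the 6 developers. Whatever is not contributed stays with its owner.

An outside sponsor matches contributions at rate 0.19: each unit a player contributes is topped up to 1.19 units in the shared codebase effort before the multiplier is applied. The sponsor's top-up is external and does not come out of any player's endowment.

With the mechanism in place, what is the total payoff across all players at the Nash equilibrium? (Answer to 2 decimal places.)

The effective private return is 3.7 × 1.19 / 6 = 0.7338, which is still under 1, so the mechanism doesn't change anyone's dominant strategy: zero contribution.
At the Nash equilibrium no one contributes; group total payoff = 6 × 48 = 288.

288.00 hours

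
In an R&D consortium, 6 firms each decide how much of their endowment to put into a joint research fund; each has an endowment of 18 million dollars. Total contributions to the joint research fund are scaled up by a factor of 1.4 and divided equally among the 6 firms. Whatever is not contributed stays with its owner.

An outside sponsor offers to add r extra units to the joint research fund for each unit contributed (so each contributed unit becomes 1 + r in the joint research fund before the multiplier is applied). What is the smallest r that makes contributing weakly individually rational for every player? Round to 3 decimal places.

With matching at rate r, one contributed unit becomes (1 + r) in the joint research fund and returns 1.4 × (1 + r) / 6 to the contributor.
Setting this equal to 1: 1 + r = 6/1.4 = 4.2857.
So the minimum matching rate is r = 4.2857 − 1 = 3.286.

3.286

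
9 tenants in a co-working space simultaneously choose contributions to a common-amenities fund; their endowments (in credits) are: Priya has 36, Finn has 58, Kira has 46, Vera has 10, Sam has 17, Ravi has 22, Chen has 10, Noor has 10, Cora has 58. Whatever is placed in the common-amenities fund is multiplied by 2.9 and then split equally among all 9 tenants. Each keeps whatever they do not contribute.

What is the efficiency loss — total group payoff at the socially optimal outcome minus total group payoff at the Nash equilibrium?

507.30 credits

The private return per contributed unit is 2.9/9 = 0.3222 < 1 for every player regardless of endowment, so the Nash equilibrium is zero contribution and the group total is Σ E_j = 36 + 58 + 46 + 10 + 17 + 22 + 10 + 10 + 58 = 267.
Each contributed unit returns 2.900 to the group, so the social optimum is full contribution by everyone: group total = 2.900 × 267 = 774.30.
Efficiency loss = (2.900 − 1) × 267 = 507.30.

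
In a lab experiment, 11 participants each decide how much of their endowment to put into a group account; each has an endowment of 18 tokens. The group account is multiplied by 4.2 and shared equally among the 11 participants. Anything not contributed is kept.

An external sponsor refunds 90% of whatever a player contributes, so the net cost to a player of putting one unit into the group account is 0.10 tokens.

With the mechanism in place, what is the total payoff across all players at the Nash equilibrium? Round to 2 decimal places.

1009.80 tokens

Under the mechanism each unit contributed yields (4.2/11) / 0.10 = 3.8182 back to its contributor per unit of net cost, which exceeds 1, making full contribution the dominant choice for everyone.
So the Nash equilibrium is full contribution by all 11; the group earns 11 × (18 × 0.90 + 4.2 × 18) = 1009.80.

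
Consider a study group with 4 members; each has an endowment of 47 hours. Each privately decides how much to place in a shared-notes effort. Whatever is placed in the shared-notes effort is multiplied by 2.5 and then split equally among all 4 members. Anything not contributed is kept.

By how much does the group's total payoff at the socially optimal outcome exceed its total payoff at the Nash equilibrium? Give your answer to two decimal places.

282.00 hours

Each contributed unit returns 2.5/4 = 0.6250 to its contributor — below 1 — so contributing 0 is dominant for every player. At the Nash equilibrium everyone keeps their 47, and the group total is 4 × 47 = 188.
Each contributed unit returns 2.500 to the group as a whole (0.6250 to each of 4 players), which exceeds 1, so the social optimum is full contribution: group total = 2.500 × 188 = 470.00.
Efficiency loss = 470.00 − 188 = 282.00.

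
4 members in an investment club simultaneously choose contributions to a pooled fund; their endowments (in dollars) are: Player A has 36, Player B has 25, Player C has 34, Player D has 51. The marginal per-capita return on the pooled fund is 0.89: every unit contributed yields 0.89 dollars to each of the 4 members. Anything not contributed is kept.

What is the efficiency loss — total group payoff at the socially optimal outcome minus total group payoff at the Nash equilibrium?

The private return per contributed unit is 0.89 < 1 for everyone, so the Nash equilibrium is zero contribution and the group total is Σ E_j = 36 + 25 + 34 + 51 = 146.
Each contributed unit returns 3.560 to the group, so the social optimum is full contribution by everyone: group total = 3.560 × 146 = 519.76.
Efficiency loss = (3.560 − 1) × 146 = 373.76.

373.76 dollars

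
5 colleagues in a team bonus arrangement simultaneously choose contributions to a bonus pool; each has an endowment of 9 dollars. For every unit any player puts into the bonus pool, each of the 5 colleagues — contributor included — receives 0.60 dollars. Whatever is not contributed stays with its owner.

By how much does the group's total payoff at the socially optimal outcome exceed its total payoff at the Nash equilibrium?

90.00 dollars

The private return per contributed unit is 0.60 < 1, so contributing 0 is dominant for every player. At the Nash equilibrium everyone keeps their 9, and the group total is 5 × 9 = 45.
Each contributed unit returns 3.000 to the group as a whole (0.60 to each of 5 players), which exceeds 1, so the social optimum is full contribution: group total = 3.000 × 45 = 135.00.
Efficiency loss = 135.00 − 45 = 90.00.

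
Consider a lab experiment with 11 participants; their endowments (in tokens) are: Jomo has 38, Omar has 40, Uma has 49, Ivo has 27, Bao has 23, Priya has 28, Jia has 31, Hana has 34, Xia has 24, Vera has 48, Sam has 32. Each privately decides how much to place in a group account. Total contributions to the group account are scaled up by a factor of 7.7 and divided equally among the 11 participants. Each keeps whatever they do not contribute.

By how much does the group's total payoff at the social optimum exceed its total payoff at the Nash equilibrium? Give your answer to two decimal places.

The private return per contributed unit is 7.7/11 = 0.7000 < 1 for every player regardless of endowment, so the Nash equilibrium is zero contribution and the group total is Σ E_j = 38 + 40 + 49 + 27 + 23 + 28 + 31 + 34 + 24 + 48 + 32 = 374.
Each contributed unit returns 7.700 to the group, so the social optimum is full contribution by everyone: group total = 7.700 × 374 = 2879.80.
Efficiency loss = (7.700 − 1) × 374 = 2505.80.

2505.80 tokens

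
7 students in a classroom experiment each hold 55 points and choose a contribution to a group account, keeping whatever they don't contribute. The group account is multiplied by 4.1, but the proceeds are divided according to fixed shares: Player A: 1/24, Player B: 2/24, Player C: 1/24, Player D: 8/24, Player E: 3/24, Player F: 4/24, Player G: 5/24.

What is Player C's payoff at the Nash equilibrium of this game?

64.40 points

Each unit j contributes comes back to j as 4.1 × (j's share), so j prefers to contribute only if that share exceeds 1/4.1 = 0.2439; otherwise keeping the unit dominates.
Player D alone (share 8/24) is above the threshold, contributing 55; the remaining 6 contribute 0. Total contributed: 55.
Player C keeps 55 and receives 4.1 × 55 × 1/24 = 9.40 from the group account, for a payoff of 64.40.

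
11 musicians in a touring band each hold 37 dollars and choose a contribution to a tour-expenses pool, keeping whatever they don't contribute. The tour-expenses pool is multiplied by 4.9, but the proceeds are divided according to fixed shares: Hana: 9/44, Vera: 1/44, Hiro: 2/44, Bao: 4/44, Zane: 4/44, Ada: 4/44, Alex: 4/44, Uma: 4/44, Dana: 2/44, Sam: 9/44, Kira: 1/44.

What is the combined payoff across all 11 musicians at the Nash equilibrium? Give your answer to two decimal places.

695.60 dollars

A player with share s gets back 4.9·s per unit contributed, so full contribution is dominant for anyone with s > 1/4.9 = 0.2041 and zero contribution is dominant for anyone below.
The shares above 0.2041 belong to Hana and Sam, contributing 37 each; the remaining 9 contribute 0. Total contributed: 74.
The tour-expenses pool pays out 4.9 × 74 = 362.60 in total (split across the unequal shares, but the aggregate is all that matters for the group sum).
The 9 free-riders keep 37 each, adding 333. Group total = 333 + 362.60 = 695.60.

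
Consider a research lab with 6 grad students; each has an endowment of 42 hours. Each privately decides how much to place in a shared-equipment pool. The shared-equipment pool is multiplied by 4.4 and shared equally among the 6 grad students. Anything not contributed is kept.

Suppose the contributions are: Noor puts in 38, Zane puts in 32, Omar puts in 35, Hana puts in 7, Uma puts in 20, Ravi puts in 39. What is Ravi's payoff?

128.40 hours

Total contributed: 38 + 32 + 35 + 7 + 20 + 39 = 171.
Each receives 4.4 × 171 / 6 = 125.40 from the shared-equipment pool.
Ravi keeps 42 − 39 = 3, so Ravi's payoff is 3 + 125.40 = 128.40.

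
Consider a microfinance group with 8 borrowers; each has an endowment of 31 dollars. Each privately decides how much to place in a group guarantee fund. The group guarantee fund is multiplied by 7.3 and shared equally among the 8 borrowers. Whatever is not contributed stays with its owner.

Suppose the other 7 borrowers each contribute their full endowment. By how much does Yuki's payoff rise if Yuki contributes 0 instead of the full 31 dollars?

2.71 dollars

Switching from a contribution of 31 to 0 lets Yuki keep an extra 31 dollars, but lowers the group guarantee fund by 31, which costs Yuki their own share of that drop: 7.3/8 × 31 = 28.29.
Net gain = 31 − 28.29 = 2.71. The private return per contributed unit (0.9125) is below 1, so free-riding is indeed the best response regardless of what the others do.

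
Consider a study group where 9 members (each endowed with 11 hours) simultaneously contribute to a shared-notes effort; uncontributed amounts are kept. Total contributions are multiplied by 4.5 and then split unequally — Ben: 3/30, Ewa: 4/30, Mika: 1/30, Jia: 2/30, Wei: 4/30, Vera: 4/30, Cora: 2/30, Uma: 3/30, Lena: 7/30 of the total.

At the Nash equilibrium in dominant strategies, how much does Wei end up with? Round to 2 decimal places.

17.60 hours

For player j, contributing a unit is worthwhile iff 4.5 × (j's share) ≥ 1, i.e. iff j's share is at least 0.2222.
Only Lena (7/30) clears that bar, contributing 11; the remaining 8 contribute 0. Total contributed: 11.
Wei keeps 11 and receives 4.5 × 11 × 4/30 = 6.60 from the shared-notes effort, for a payoff of 17.60.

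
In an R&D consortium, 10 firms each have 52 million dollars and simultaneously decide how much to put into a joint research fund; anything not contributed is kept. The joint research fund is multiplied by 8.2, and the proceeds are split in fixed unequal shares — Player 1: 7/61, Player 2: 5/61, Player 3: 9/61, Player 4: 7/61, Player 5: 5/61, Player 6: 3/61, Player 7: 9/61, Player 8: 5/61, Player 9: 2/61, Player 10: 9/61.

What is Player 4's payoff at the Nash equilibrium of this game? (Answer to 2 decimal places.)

198.79 million dollars

Player j's private return per contributed unit is 8.2 × (j's share). Contributing is weakly dominant for j when that share is at least 1/8.2 = 0.1220, and contributing 0 is dominant otherwise.
Player 3, Player 7 and Player 10 are above the threshold, contributing 52 each; the remaining 7 contribute 0. Total contributed: 156.
Player 4 keeps 52 and receives 8.2 × 156 × 7/61 = 146.79 from the joint research fund, for a payoff of 198.79.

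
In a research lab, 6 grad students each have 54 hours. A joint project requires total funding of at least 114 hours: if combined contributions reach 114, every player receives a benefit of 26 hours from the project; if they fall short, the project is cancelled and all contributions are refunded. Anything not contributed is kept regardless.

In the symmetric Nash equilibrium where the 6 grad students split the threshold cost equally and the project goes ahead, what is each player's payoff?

Equal share of the threshold: 114/6 = 19.
At this profile no one gains by cutting their contribution: any cut drops the total below 114, the project is cancelled, contributions are refunded, and the deviator ends with 54, which is less than 54 − 19 + 26 = 61. Contributing more than 19 just wastes the excess. So contributing exactly 19 is a best response.
Each player's payoff: 54 − 19 + 26 = 61.

61 hours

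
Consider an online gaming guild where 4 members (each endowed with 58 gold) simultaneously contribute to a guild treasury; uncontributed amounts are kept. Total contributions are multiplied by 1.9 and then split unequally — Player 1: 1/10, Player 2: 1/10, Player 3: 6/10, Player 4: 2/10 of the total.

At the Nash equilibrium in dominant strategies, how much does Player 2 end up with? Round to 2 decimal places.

69.02 gold

A player with share s gets back 1.9·s per unit contributed, so full contribution is dominant for anyone with s > 1/1.9 = 0.5263 and zero contribution is dominant for anyone below.
Only Player 3 (6/10) clears that bar, contributing 58; the remaining 3 contribute 0. Total contributed: 58.
Player 2 keeps 58 and receives 1.9 × 58 × 1/10 = 11.02 from the guild treasury, for a payoff of 69.02.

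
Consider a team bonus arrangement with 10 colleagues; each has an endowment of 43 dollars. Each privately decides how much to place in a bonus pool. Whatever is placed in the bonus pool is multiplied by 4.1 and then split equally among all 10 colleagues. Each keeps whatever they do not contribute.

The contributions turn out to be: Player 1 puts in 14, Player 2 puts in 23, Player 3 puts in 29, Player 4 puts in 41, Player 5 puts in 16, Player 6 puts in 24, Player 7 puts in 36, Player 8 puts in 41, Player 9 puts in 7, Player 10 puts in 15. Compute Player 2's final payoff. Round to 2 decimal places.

Total contributed: 14 + 23 + 29 + 41 + 16 + 24 + 36 + 41 + 7 + 15 = 246.
Each receives 4.1 × 246 / 10 = 100.86 from the bonus pool.
Player 2 keeps 43 − 23 = 20, so Player 2's payoff is 20 + 100.86 = 120.86.

120.86 dollars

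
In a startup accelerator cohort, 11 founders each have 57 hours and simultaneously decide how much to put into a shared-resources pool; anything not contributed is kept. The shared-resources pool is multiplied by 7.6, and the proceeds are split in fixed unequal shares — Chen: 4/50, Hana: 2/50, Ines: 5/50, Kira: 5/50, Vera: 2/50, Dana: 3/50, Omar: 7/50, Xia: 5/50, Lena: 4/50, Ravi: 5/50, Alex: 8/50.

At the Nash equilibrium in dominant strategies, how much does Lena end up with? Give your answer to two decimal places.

126.31 hours

For player j, contributing a unit is worthwhile iff 7.6 × (j's share) ≥ 1, i.e. iff j's share is at least 0.1316.
The shares above 0.1316 belong to Omar and Alex, contributing 57 each; the remaining 9 contribute 0. Total contributed: 114.
Lena keeps 57 and receives 7.6 × 114 × 4/50 = 69.31 from the shared-resources pool, for a payoff of 126.31.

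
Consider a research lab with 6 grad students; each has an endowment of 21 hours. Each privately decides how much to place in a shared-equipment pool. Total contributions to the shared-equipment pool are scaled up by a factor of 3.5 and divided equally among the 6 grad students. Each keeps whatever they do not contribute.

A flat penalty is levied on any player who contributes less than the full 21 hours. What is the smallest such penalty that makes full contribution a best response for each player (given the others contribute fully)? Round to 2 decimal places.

8.75 hours

Given the others contribute fully, the best deviation is to contribute 0 (any partial contribution still incurs the fine and gives up units whose private return 0.5833 is below 1).
Deviating from 21 to 0 saves 21 hours but forfeits the deviator's share of the drop in the shared-equipment pool: 3.5/6 × 21 = 12.25.
So the deviation gain is 21 − 12.25 = 8.75, and the fine must be at least 8.75 hours to wipe it out.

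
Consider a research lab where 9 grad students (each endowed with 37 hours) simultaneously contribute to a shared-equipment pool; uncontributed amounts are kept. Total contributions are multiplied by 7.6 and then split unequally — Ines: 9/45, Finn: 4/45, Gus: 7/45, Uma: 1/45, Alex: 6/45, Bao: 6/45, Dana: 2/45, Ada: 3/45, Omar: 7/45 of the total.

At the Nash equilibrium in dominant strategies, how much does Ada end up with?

Each unit j contributes comes back to j as 7.6 × (j's share), so j prefers to contribute only if that share exceeds 1/7.6 = 0.1316; otherwise keeping the unit dominates.
The shares above 0.1316 belong to Ines, Gus, Alex, Bao and Omar, contributing 37 each; the remaining 4 contribute 0. Total contributed: 185.
Ada keeps 37 and receives 7.6 × 185 × 3/45 = 93.73 from the shared-equipment pool, for a payoff of 130.73.

130.73 hours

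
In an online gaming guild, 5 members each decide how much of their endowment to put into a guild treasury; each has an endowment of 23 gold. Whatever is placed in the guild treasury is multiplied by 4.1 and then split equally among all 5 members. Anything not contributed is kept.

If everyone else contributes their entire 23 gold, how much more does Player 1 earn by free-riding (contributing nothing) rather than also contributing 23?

4.14 gold

Switching from a contribution of 23 to 0 lets Player 1 keep an extra 23 gold, but lowers the guild treasury by 23, which costs Player 1 their own share of that drop: 4.1/5 × 23 = 18.86.
Net gain = 23 − 18.86 = 4.14. The private return per contributed unit (0.8200) is below 1, so free-riding is indeed the best response regardless of what the others do.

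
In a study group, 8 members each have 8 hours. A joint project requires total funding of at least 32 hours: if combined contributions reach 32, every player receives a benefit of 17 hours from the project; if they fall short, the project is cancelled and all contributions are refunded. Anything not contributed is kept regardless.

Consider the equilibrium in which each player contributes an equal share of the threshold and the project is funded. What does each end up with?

21 hours

Equal share of the threshold: 32/8 = 4.
At this profile no one gains by cutting their contribution: any cut drops the total below 32, the project is cancelled, contributions are refunded, and the deviator ends with 8, which is less than 8 − 4 + 17 = 21. Contributing more than 4 just wastes the excess. So contributing exactly 4 is a best response.
Each player's payoff: 8 − 4 + 17 = 21.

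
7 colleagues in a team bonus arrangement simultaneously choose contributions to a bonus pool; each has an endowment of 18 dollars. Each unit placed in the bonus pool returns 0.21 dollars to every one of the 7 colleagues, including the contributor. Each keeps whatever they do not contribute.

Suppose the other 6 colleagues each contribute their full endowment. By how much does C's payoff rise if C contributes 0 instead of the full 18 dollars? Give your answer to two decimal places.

14.22 dollars

Switching from a contribution of 18 to 0 lets C keep an extra 18 dollars, but lowers the bonus pool by 18, which costs C their own share of that drop: 0.21 × 18 = 3.78.
Net gain = 18 − 3.78 = 14.22. The private return per contributed unit (0.21) is below 1, so free-riding is indeed the best response regardless of what the others do.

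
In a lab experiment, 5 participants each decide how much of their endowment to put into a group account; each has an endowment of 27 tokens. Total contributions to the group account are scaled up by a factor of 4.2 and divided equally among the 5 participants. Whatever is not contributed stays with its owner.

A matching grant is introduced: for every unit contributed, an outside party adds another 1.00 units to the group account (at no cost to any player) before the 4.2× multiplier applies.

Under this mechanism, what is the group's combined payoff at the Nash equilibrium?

The effective private return per unit is now 4.2 × 2.00 / 5 = 1.6800 > 1, so every player's dominant strategy flips to full contribution.
So the Nash equilibrium is full contribution by all 5; the group earns 4.2 × 2.00 × 135 = 1134.00.

1134.00 tokens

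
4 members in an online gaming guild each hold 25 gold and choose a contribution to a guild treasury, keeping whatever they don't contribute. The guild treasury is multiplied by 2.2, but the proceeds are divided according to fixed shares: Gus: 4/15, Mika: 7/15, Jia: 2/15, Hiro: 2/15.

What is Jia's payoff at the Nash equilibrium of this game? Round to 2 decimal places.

32.33 gold

Each unit j contributes comes back to j as 2.2 × (j's share), so j prefers to contribute only if that share exceeds 1/2.2 = 0.4545; otherwise keeping the unit dominates.
Mika alone (share 7/15) is above the threshold, contributing 25; the remaining 3 contribute 0. Total contributed: 25.
Jia keeps 25 and receives 2.2 × 25 × 2/15 = 7.33 from the guild treasury, for a payoff of 32.33.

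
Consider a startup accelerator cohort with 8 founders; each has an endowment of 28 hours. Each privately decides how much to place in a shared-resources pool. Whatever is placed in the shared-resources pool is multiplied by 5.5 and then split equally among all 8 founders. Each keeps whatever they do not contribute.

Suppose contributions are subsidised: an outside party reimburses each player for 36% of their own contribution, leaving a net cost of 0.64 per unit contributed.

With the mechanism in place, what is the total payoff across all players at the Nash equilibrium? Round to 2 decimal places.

1312.64 hours

With the mechanism, a contributed unit returns (5.5/8) / 0.64 = 1.0742 per unit of net cost to the contributor — now above 1 — so contributing fully is weakly dominant for every player.
So the Nash equilibrium is full contribution by all 8; the group earns 8 × (28 × 0.36 + 5.5 × 28) = 1312.64.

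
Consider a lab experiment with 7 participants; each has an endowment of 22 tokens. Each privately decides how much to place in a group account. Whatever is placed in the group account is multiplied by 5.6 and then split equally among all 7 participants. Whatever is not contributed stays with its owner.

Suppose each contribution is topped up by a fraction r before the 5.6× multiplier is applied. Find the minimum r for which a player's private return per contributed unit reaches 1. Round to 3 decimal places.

0.250

With matching at rate r, one contributed unit becomes (1 + r) in the group account and returns 5.6 × (1 + r) / 7 to the contributor.
Setting this equal to 1: 1 + r = 7/5.6 = 1.2500.
So the minimum matching rate is r = 1.2500 − 1 = 0.250.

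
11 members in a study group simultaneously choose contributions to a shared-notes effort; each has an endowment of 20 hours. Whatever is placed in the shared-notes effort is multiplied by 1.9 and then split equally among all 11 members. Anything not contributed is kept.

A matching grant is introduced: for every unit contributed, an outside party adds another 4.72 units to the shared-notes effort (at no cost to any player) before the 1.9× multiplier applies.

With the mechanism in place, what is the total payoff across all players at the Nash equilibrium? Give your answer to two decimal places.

The effective private return is 1.9 × 5.72 / 11 = 0.9880, which is still under 1, so the mechanism doesn't change anyone's dominant strategy: zero contribution.
Everyone keeps their endowment and the group total is 11 × 20 = 220.

220.00 hours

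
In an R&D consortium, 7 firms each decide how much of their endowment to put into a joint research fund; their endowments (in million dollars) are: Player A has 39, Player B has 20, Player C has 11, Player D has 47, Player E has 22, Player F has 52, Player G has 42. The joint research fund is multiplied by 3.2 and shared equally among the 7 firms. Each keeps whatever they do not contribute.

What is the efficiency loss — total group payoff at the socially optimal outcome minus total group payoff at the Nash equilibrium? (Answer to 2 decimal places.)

512.60 million dollars

The private return per contributed unit is 3.2/7 = 0.4571 < 1 for every player regardless of endowment, so the Nash equilibrium is zero contribution and the group total is Σ E_j = 39 + 20 + 11 + 47 + 22 + 52 + 42 = 233.
Each contributed unit returns 3.200 to the group, so the social optimum is full contribution by everyone: group total = 3.200 × 233 = 745.60.
Efficiency loss = (3.200 − 1) × 233 = 512.60.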